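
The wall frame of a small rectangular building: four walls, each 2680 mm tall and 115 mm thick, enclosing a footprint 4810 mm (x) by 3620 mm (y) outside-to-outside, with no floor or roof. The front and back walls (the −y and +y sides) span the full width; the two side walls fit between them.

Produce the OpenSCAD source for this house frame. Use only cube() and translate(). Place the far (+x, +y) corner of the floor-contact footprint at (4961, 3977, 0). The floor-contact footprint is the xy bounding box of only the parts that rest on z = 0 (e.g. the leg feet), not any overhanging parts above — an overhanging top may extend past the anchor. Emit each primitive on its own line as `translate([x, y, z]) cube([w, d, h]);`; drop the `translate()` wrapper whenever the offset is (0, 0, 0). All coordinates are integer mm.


translate([151, 357, 0]) cube([4810, 115, 2680]);
translate([151, 3862, 0]) cube([4810, 115, 2680]);
translate([151, 472, 0]) cube([115, 3390, 2680]);
translate([4846, 472, 0]) cube([115, 3390, 2680]);


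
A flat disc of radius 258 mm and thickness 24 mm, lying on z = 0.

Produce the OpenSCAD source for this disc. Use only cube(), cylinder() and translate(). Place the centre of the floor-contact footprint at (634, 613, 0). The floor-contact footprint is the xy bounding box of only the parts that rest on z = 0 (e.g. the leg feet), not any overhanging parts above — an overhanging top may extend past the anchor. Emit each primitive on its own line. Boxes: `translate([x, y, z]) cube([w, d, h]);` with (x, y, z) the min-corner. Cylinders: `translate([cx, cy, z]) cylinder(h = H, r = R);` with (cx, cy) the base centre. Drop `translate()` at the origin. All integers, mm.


translate([634, 613, 0]) cylinder(h = 24, r = 258);


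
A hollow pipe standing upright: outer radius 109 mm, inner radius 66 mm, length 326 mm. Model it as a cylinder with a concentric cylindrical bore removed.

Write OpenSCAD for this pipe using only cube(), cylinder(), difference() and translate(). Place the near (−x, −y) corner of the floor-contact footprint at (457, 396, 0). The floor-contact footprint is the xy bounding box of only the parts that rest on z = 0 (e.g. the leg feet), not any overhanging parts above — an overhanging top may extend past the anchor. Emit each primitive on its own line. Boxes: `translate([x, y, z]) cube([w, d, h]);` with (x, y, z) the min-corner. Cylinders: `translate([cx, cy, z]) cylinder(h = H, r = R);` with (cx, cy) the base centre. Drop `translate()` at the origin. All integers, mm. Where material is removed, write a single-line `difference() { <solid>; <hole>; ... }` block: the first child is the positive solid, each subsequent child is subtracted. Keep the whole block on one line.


difference() { translate([566, 505, 0]) cylinder(h = 326, r = 109); translate([566, 505, 0]) cylinder(h = 326, r = 66); }


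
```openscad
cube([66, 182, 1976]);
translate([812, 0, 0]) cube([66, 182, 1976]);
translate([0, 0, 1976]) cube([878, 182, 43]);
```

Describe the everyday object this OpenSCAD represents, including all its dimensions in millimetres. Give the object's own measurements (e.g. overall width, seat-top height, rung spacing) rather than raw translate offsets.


A door frame. The clear opening is 746 mm wide and 1976 mm high. Two 66 mm wide jambs, 182 mm deep, stand either side of the opening from the floor to the top of the opening. A 43 mm thick head sits across the top of both jambs, spanning the full outside width of the frame.


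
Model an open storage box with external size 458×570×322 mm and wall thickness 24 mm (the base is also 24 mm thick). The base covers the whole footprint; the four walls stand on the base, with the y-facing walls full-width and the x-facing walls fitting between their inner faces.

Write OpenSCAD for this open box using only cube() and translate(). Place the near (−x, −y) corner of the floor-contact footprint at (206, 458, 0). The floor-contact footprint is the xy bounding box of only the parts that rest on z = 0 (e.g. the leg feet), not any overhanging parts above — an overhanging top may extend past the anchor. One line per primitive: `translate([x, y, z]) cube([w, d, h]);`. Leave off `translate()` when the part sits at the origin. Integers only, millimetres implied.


translate([206, 458, 0]) cube([458, 570, 24]);
translate([206, 458, 24]) cube([458, 24, 298]);
translate([206, 1004, 24]) cube([458, 24, 298]);
translate([206, 482, 24]) cube([24, 522, 298]);
translate([640, 482, 24]) cube([24, 522, 298]);


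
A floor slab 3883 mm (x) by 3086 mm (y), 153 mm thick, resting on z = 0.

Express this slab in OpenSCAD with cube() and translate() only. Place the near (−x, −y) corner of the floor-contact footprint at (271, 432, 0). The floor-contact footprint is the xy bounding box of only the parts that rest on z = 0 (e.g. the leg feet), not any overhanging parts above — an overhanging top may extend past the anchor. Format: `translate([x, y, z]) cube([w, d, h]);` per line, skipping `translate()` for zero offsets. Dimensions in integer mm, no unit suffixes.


translate([271, 432, 0]) cube([3883, 3086, 153]);


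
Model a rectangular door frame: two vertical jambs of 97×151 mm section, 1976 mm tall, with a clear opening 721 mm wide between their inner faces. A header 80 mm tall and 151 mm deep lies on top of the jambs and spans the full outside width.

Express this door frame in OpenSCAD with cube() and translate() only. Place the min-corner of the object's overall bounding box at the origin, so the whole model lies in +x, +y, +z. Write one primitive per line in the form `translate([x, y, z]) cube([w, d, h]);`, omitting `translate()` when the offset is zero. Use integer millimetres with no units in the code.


cube([97, 151, 1976]);
translate([818, 0, 0]) cube([97, 151, 1976]);
translate([0, 0, 1976]) cube([915, 151, 80]);


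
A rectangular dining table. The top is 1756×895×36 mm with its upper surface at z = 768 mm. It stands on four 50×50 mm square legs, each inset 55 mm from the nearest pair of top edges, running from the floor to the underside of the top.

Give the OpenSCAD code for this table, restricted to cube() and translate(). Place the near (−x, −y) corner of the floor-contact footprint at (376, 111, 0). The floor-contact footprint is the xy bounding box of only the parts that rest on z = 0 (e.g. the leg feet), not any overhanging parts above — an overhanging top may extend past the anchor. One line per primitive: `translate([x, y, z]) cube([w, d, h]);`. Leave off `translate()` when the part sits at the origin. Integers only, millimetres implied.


// leg_h = 768 - 36 = 732
translate([321, 56, 732]) cube([1756, 895, 36]);
translate([376, 111, 0]) cube([50, 50, 732]);
translate([1972, 111, 0]) cube([50, 50, 732]);
translate([376, 846, 0]) cube([50, 50, 732]);
translate([1972, 846, 0]) cube([50, 50, 732]);


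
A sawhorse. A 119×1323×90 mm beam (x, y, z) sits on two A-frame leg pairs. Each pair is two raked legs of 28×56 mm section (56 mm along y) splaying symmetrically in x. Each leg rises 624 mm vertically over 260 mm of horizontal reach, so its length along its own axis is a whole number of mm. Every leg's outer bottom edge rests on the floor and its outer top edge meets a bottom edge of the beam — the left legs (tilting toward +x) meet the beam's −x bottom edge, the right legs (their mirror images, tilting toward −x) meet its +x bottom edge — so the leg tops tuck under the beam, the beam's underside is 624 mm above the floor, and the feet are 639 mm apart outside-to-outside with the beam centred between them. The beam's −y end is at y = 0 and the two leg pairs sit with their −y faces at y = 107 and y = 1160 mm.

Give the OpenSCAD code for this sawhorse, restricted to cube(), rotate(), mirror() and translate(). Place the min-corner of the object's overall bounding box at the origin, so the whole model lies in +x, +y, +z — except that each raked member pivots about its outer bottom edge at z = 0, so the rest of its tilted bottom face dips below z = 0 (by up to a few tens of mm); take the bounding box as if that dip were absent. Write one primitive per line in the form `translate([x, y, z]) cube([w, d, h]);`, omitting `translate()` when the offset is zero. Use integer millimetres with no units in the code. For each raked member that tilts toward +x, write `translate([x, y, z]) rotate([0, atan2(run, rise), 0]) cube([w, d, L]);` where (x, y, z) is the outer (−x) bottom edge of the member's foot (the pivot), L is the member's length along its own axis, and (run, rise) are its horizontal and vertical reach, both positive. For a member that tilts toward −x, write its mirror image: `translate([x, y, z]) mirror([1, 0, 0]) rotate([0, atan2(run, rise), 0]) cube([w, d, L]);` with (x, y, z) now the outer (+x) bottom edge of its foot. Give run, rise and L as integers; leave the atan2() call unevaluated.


translate([260, 0, 624]) cube([119, 1323, 90]);
translate([0, 107, 0]) rotate([0, atan2(260, 624), 0]) cube([28, 56, 676]);
translate([639, 107, 0]) mirror([1, 0, 0]) rotate([0, atan2(260, 624), 0]) cube([28, 56, 676]);
translate([0, 1160, 0]) rotate([0, atan2(260, 624), 0]) cube([28, 56, 676]);
translate([639, 1160, 0]) mirror([1, 0, 0]) rotate([0, atan2(260, 624), 0]) cube([28, 56, 676]);


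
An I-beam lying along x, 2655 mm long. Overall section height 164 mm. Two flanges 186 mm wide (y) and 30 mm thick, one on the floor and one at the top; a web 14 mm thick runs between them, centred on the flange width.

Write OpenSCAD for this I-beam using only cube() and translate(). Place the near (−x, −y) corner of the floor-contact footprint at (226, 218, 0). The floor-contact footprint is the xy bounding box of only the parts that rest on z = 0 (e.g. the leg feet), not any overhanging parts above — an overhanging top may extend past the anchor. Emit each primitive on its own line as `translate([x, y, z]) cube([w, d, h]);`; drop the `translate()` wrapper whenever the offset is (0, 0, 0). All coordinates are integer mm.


translate([226, 218, 0]) cube([2655, 186, 30]);
translate([226, 304, 30]) cube([2655, 14, 104]);
translate([226, 218, 134]) cube([2655, 186, 30]);


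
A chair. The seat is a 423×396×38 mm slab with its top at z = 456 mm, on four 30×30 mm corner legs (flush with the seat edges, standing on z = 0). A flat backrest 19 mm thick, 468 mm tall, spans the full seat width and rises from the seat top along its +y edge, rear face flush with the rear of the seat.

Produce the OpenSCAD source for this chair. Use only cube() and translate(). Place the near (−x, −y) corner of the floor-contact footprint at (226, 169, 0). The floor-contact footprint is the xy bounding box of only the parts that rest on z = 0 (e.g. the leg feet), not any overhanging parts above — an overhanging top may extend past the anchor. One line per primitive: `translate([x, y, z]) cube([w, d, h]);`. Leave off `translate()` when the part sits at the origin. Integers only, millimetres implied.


translate([226, 169, 418]) cube([423, 396, 38]);
translate([226, 169, 0]) cube([30, 30, 418]);
translate([619, 169, 0]) cube([30, 30, 418]);
translate([226, 535, 0]) cube([30, 30, 418]);
translate([619, 535, 0]) cube([30, 30, 418]);
translate([226, 546, 456]) cube([423, 19, 468]);


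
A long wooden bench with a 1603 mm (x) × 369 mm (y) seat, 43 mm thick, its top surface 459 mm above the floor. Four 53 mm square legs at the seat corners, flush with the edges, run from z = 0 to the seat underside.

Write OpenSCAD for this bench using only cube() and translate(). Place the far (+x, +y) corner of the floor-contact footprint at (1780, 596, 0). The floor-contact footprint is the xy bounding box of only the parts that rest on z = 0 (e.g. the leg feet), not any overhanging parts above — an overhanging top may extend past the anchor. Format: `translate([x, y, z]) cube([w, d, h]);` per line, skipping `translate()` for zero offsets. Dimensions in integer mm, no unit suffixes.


// leg_h = 459 − 43 = 416
translate([177, 227, 416]) cube([1603, 369, 43]);
translate([177, 227, 0]) cube([53, 53, 416]);
translate([177, 543, 0]) cube([53, 53, 416]);
translate([1727, 227, 0]) cube([53, 53, 416]);
translate([1727, 543, 0]) cube([53, 53, 416]);


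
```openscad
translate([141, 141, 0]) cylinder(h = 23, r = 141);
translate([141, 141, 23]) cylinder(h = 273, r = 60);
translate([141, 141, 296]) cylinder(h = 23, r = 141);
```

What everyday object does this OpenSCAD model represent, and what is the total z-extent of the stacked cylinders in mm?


A spool. The overall height is 319 mm.

Three coaxial cylinders, large–small–large — a spool. Two 23 mm flanges and a 273 mm core give 23 + 273 + 23 = 319 mm.


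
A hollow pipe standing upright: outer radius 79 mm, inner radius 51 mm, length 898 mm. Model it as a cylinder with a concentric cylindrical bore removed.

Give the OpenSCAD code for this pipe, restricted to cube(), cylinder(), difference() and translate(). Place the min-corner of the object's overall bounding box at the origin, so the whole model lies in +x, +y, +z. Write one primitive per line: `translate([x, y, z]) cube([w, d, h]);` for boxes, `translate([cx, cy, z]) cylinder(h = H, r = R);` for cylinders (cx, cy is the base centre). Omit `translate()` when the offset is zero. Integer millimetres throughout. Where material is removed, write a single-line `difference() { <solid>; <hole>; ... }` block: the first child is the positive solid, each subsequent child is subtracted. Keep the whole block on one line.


difference() { translate([79, 79, 0]) cylinder(h = 898, r = 79); translate([79, 79, 0]) cylinder(h = 898, r = 51); }


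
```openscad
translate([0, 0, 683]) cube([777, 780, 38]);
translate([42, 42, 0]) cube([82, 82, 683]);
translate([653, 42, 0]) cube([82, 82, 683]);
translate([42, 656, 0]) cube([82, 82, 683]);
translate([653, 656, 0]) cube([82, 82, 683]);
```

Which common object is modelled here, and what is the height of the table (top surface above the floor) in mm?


A table. The table height is 721 mm.

A 777×780×38 slab sits at z = 683 on four 82 mm square posts — a table. The top surface is at 683 + 38 = 721 mm.


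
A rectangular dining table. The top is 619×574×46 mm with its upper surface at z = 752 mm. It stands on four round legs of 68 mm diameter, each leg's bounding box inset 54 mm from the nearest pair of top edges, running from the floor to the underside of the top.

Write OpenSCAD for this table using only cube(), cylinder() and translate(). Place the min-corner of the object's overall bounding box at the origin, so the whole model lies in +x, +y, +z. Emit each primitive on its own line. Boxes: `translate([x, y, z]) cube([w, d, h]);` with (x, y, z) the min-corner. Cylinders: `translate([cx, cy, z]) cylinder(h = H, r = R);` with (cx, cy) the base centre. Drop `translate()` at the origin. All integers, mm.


// leg_h = 752 - 46 = 706
translate([0, 0, 706]) cube([619, 574, 46]);
translate([88, 88, 0]) cylinder(h = 706, r = 34);
translate([531, 88, 0]) cylinder(h = 706, r = 34);
translate([88, 486, 0]) cylinder(h = 706, r = 34);
translate([531, 486, 0]) cylinder(h = 706, r = 34);


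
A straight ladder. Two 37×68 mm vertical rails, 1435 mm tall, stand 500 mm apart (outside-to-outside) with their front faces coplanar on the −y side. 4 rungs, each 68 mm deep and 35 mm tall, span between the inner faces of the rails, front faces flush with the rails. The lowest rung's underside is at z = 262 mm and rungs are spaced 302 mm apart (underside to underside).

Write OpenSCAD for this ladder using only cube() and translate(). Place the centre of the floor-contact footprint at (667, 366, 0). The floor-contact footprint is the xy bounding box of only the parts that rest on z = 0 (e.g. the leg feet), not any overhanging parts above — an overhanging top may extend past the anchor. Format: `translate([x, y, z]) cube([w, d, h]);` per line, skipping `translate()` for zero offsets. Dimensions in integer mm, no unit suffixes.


// rung span = 500 - 2*37 = 426
// rung[k] z = 262 + k*302
translate([417, 332, 0]) cube([37, 68, 1435]);
translate([880, 332, 0]) cube([37, 68, 1435]);
translate([454, 332, 262]) cube([426, 68, 35]);
translate([454, 332, 564]) cube([426, 68, 35]);
translate([454, 332, 866]) cube([426, 68, 35]);
translate([454, 332, 1168]) cube([426, 68, 35]);


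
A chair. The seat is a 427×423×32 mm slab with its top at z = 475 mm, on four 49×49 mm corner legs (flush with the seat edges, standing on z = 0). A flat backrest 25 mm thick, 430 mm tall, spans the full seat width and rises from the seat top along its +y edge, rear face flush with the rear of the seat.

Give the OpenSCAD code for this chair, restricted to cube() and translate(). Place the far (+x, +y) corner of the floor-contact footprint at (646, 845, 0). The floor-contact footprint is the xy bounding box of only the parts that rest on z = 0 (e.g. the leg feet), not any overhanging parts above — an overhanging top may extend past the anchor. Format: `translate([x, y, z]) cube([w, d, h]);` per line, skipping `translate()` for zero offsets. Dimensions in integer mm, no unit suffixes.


translate([219, 422, 443]) cube([427, 423, 32]);
translate([219, 422, 0]) cube([49, 49, 443]);
translate([597, 422, 0]) cube([49, 49, 443]);
translate([219, 796, 0]) cube([49, 49, 443]);
translate([597, 796, 0]) cube([49, 49, 443]);
translate([219, 820, 475]) cube([427, 25, 430]);


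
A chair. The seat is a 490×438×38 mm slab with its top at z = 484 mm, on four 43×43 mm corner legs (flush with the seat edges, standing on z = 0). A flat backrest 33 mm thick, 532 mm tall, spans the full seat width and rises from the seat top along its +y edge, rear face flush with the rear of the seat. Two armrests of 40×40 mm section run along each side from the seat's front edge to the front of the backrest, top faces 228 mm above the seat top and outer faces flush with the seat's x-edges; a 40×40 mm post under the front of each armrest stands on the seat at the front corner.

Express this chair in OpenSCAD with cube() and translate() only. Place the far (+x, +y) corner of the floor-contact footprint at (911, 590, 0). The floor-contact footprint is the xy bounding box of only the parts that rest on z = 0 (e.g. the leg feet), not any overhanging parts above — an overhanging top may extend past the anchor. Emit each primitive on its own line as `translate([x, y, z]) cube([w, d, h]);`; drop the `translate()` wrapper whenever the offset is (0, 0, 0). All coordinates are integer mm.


// leg_h = 484 - 38 = 446
// arm post h = 228 - 40 = 188
translate([421, 152, 446]) cube([490, 438, 38]);
translate([421, 152, 0]) cube([43, 43, 446]);
translate([868, 152, 0]) cube([43, 43, 446]);
translate([421, 547, 0]) cube([43, 43, 446]);
translate([868, 547, 0]) cube([43, 43, 446]);
translate([421, 557, 484]) cube([490, 33, 532]);
translate([421, 152, 672]) cube([40, 405, 40]);
translate([871, 152, 672]) cube([40, 405, 40]);
translate([421, 152, 484]) cube([40, 40, 188]);
translate([871, 152, 484]) cube([40, 40, 188]);


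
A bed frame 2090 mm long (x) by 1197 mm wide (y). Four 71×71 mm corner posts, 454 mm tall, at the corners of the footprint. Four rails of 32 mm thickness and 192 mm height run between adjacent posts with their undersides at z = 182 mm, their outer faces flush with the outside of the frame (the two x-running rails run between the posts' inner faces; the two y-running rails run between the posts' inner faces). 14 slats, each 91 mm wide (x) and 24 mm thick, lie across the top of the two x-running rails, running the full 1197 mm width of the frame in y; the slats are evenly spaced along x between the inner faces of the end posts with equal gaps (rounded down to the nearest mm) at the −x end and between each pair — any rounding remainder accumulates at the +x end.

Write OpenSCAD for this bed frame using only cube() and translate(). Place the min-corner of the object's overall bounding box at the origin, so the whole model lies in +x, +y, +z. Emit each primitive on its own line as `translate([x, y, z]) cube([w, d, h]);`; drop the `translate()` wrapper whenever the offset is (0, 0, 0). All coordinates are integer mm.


cube([71, 71, 454]);
translate([0, 1126, 0]) cube([71, 71, 454]);
translate([2019, 0, 0]) cube([71, 71, 454]);
translate([2019, 1126, 0]) cube([71, 71, 454]);
translate([71, 0, 182]) cube([1948, 32, 192]);
translate([71, 1165, 182]) cube([1948, 32, 192]);
translate([0, 71, 182]) cube([32, 1055, 192]);
translate([2058, 71, 182]) cube([32, 1055, 192]);
translate([115, 0, 374]) cube([91, 1197, 24]);
translate([250, 0, 374]) cube([91, 1197, 24]);
translate([385, 0, 374]) cube([91, 1197, 24]);
translate([520, 0, 374]) cube([91, 1197, 24]);
translate([655, 0, 374]) cube([91, 1197, 24]);
translate([790, 0, 374]) cube([91, 1197, 24]);
translate([925, 0, 374]) cube([91, 1197, 24]);
translate([1060, 0, 374]) cube([91, 1197, 24]);
translate([1195, 0, 374]) cube([91, 1197, 24]);
translate([1330, 0, 374]) cube([91, 1197, 24]);
translate([1465, 0, 374]) cube([91, 1197, 24]);
translate([1600, 0, 374]) cube([91, 1197, 24]);
translate([1735, 0, 374]) cube([91, 1197, 24]);
translate([1870, 0, 374]) cube([91, 1197, 24]);


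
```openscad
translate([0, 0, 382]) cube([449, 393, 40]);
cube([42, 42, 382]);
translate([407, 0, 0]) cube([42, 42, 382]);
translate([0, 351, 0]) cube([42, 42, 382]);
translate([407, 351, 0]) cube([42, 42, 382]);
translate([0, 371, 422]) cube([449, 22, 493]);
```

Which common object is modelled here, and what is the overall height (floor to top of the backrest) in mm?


A chair. The overall height is 915 mm.

A slab on four corner posts with a tall panel at the back — a chair. The seat slab sits at z = 382 with thickness 40, and the 493 mm backrest starts at the seat top, so the overall height is 382 + 40 + 493 = 915 mm.


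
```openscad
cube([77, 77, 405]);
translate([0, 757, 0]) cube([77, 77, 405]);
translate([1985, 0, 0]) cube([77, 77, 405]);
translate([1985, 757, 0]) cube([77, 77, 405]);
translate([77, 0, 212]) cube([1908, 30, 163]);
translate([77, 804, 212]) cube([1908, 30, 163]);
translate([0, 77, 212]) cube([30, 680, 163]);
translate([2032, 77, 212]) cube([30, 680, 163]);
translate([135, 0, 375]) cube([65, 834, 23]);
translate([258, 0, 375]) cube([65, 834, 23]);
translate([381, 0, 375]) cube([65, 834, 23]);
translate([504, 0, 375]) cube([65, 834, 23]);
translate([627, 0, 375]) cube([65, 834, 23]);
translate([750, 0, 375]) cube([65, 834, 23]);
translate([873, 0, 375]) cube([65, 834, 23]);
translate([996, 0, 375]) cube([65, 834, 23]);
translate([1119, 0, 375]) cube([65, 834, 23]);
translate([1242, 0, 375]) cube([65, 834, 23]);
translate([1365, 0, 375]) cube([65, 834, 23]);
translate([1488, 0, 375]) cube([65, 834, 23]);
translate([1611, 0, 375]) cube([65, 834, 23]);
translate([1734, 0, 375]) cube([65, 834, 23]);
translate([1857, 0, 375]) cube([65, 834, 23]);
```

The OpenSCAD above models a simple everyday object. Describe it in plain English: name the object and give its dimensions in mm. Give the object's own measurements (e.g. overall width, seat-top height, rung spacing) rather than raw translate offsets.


A bed frame 2062 mm long (x) by 834 mm wide (y). Four 77×77 mm corner posts, 405 mm tall, at the corners of the footprint. Four rails of 30 mm thickness and 163 mm height run between adjacent posts with their undersides at z = 212 mm, their outer faces flush with the outside of the frame (the two x-running rails run between the posts' inner faces; the two y-running rails run between the posts' inner faces). 15 slats, each 65 mm wide (x) and 23 mm thick, lie across the top of the two x-running rails, running the full 834 mm width of the frame in y; along x they sit between the end posts with a 58 mm gap after the −x posts and between neighbouring slats, leaving 63 mm before the +x posts.


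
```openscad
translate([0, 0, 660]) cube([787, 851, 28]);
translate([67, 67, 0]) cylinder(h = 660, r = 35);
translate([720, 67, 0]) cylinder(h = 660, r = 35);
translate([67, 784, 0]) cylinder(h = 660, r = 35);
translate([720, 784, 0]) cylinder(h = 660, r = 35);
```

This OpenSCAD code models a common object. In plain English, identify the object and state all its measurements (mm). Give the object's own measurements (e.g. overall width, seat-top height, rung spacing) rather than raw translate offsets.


A rectangular dining table. The top is 787×851×28 mm with its upper surface at z = 688 mm. It stands on four round legs of 70 mm diameter, each leg's bounding box inset 32 mm from the nearest pair of top edges, running from the floor to the underside of the top.


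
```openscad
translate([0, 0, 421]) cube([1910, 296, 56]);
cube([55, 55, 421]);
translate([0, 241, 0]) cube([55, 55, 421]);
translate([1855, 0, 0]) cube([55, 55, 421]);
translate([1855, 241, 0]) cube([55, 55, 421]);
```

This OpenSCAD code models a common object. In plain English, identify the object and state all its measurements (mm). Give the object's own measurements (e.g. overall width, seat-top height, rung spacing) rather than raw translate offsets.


A bench: a 1910×296 mm seat slab, 56 mm thick, top at z = 477 mm, on four 55×55 mm square legs flush with the seat corners and standing on z = 0.


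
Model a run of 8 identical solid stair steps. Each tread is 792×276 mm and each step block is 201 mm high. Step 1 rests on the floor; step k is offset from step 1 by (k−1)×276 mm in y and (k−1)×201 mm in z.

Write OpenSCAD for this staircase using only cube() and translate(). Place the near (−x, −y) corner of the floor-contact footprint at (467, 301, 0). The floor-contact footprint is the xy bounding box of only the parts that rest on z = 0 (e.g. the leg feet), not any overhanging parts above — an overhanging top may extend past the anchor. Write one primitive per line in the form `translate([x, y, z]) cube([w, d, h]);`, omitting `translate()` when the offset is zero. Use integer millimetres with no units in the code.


translate([467, 301, 0]) cube([792, 276, 201]);
translate([467, 577, 201]) cube([792, 276, 201]);
translate([467, 853, 402]) cube([792, 276, 201]);
translate([467, 1129, 603]) cube([792, 276, 201]);
translate([467, 1405, 804]) cube([792, 276, 201]);
translate([467, 1681, 1005]) cube([792, 276, 201]);
translate([467, 1957, 1206]) cube([792, 276, 201]);
translate([467, 2233, 1407]) cube([792, 276, 201]);


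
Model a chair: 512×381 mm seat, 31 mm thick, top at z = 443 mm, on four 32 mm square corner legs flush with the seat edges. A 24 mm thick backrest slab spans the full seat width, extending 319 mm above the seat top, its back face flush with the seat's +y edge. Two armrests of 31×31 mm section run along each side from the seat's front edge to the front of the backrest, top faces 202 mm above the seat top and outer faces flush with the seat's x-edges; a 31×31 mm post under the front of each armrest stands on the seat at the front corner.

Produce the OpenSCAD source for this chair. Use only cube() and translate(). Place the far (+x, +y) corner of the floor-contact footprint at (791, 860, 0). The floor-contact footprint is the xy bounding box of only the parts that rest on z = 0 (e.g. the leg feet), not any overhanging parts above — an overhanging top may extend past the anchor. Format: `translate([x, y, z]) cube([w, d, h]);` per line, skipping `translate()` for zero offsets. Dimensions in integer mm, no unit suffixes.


translate([279, 479, 412]) cube([512, 381, 31]);
translate([279, 479, 0]) cube([32, 32, 412]);
translate([759, 479, 0]) cube([32, 32, 412]);
translate([279, 828, 0]) cube([32, 32, 412]);
translate([759, 828, 0]) cube([32, 32, 412]);
translate([279, 836, 443]) cube([512, 24, 319]);
translate([279, 479, 614]) cube([31, 357, 31]);
translate([760, 479, 614]) cube([31, 357, 31]);
translate([279, 479, 443]) cube([31, 31, 171]);
translate([760, 479, 443]) cube([31, 31, 171]);


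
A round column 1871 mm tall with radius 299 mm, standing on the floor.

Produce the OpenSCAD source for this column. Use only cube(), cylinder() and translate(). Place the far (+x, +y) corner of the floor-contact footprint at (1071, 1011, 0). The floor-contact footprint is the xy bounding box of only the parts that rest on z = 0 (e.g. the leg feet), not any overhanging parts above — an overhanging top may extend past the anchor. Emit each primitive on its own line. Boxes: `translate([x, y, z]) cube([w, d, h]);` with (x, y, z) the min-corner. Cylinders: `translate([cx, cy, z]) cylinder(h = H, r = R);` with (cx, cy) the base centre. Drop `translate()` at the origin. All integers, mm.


translate([772, 712, 0]) cylinder(h = 1871, r = 299);


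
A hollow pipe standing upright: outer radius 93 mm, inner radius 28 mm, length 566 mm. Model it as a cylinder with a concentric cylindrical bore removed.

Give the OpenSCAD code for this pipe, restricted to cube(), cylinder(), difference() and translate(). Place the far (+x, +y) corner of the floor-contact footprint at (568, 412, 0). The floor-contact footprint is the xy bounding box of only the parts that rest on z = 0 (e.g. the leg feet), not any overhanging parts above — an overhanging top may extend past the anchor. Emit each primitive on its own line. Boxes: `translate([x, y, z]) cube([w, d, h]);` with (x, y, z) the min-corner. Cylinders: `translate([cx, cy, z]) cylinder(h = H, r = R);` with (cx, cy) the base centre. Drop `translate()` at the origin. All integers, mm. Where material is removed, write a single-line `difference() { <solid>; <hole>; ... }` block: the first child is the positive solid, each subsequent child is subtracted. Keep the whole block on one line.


difference() { translate([475, 319, 0]) cylinder(h = 566, r = 93); translate([475, 319, 0]) cylinder(h = 566, r = 28); }


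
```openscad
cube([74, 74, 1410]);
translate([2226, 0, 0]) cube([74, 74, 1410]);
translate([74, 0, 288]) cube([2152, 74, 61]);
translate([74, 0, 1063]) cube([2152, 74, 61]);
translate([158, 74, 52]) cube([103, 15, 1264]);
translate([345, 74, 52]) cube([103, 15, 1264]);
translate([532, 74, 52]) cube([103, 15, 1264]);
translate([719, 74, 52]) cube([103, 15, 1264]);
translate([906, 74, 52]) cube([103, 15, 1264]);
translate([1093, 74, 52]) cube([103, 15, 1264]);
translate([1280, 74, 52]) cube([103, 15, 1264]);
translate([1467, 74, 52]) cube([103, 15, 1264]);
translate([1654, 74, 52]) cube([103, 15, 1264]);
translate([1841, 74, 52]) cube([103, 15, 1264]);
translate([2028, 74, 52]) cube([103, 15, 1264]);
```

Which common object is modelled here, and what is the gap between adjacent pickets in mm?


A fence section. The picket gap is 84 mm.

Two posts, two rails, 11 pickets — a fence section. Span 2152 mm holds 11 pickets of 103 mm with 12 equal gaps: ⌊(2152 − 11·103) / 12⌋ = 84 mm.


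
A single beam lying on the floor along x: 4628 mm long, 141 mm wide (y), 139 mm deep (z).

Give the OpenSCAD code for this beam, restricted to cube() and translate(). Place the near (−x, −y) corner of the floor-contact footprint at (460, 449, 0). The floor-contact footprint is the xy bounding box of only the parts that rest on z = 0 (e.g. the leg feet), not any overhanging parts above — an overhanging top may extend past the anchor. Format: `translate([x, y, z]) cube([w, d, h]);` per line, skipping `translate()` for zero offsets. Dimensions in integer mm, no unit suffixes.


translate([460, 449, 0]) cube([4628, 141, 139]);


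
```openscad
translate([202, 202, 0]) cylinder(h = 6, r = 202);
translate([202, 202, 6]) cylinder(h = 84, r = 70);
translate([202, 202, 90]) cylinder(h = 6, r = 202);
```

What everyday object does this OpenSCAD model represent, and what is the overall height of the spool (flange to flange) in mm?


A spool. The overall height is 96 mm.

Three coaxial cylinders, large–small–large — a spool. Two 6 mm flanges and a 84 mm core give 6 + 84 + 6 = 96 mm.


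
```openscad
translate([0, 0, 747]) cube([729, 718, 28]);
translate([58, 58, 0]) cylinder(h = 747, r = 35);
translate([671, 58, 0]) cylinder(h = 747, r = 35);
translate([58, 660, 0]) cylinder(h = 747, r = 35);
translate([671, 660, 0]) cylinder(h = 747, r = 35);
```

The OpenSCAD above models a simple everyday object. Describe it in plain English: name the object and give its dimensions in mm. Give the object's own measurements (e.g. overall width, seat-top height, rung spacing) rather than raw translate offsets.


A table: top 729 mm (x) × 718 mm (y), 28 mm thick, upper face at z = 775 mm, on four round legs of 70 mm diameter, each leg's bounding box inset 23 mm from the nearest pair of top edges from z = 0 to the bottom of the top.


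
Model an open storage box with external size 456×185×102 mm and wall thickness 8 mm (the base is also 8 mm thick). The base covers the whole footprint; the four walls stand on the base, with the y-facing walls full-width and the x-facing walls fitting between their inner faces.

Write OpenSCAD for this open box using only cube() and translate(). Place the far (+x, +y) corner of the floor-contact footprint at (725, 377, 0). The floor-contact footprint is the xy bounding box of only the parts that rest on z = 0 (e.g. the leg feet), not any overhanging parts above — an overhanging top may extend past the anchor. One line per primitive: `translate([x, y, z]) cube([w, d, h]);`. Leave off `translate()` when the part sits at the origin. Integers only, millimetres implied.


translate([269, 192, 0]) cube([456, 185, 8]);
translate([269, 192, 8]) cube([456, 8, 94]);
translate([269, 369, 8]) cube([456, 8, 94]);
translate([269, 200, 8]) cube([8, 169, 94]);
translate([717, 200, 8]) cube([8, 169, 94]);


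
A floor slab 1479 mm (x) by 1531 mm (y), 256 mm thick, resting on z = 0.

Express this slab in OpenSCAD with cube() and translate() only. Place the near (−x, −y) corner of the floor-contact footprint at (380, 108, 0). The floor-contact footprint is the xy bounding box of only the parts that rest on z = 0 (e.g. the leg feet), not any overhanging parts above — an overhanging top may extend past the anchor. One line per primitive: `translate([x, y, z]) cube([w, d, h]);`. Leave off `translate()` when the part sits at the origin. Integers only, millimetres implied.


translate([380, 108, 0]) cube([1479, 1531, 256]);


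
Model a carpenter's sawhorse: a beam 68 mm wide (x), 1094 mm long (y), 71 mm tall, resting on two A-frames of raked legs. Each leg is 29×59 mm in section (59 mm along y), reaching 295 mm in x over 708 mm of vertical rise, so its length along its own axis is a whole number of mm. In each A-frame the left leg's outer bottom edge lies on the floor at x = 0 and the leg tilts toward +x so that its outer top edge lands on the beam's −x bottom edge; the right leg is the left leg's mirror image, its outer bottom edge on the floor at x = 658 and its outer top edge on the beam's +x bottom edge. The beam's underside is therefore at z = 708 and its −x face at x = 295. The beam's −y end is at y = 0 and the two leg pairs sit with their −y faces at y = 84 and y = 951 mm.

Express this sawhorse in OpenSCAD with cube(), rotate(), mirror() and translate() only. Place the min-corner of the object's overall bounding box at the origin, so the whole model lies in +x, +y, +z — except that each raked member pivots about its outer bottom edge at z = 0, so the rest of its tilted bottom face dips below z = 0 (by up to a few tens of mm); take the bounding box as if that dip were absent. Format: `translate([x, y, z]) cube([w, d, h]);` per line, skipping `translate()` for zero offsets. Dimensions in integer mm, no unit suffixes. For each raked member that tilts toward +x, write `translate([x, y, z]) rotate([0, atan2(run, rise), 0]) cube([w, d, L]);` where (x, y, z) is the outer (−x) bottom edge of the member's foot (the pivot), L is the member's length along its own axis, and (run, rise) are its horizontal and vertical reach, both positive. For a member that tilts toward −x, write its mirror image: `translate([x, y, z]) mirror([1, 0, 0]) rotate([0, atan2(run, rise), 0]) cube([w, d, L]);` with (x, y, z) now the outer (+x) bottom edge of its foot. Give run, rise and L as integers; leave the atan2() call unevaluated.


translate([295, 0, 708]) cube([68, 1094, 71]);
translate([0, 84, 0]) rotate([0, atan2(295, 708), 0]) cube([29, 59, 767]);
translate([658, 84, 0]) mirror([1, 0, 0]) rotate([0, atan2(295, 708), 0]) cube([29, 59, 767]);
translate([0, 951, 0]) rotate([0, atan2(295, 708), 0]) cube([29, 59, 767]);
translate([658, 951, 0]) mirror([1, 0, 0]) rotate([0, atan2(295, 708), 0]) cube([29, 59, 767]);


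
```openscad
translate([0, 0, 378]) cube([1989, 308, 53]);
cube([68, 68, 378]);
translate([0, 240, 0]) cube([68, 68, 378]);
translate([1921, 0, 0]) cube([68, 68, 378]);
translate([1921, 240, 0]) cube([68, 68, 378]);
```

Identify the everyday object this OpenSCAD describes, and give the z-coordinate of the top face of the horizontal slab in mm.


A bench. The seat-top height is 431 mm.

A long slab on four corner posts — a bench. The slab sits at z = 378 with thickness 53, so the top is 378 + 53 = 431 mm.


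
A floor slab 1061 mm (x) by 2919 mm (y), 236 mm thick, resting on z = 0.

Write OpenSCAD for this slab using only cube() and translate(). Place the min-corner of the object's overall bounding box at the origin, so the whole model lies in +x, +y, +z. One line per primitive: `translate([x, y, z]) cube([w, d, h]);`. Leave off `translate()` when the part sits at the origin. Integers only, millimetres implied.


cube([1061, 2919, 236]);


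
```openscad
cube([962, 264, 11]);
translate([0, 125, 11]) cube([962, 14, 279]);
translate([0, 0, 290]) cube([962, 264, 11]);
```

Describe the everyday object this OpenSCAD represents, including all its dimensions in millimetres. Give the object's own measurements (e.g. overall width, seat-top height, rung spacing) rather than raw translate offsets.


An I-beam lying along x, 962 mm long. Overall section height 301 mm. Two flanges 264 mm wide (y) and 11 mm thick, one on the floor and one at the top; a web 14 mm thick runs between them, centred on the flange width.


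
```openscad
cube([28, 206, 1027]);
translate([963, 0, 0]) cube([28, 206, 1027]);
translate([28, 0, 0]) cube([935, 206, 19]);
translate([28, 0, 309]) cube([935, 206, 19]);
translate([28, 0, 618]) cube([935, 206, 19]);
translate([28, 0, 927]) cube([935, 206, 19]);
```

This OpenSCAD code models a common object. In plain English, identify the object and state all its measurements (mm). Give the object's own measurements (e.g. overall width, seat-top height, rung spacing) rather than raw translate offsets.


An open bookshelf. Two side panels, each 28 mm thick, 206 mm deep and 1027 mm tall, stand 991 mm apart (outside-to-outside). Between them sit 4 shelves, each 19 mm thick and 206 mm deep, spanning the full gap between the sides. The bottom shelf rests on the floor (its underside at z = 0) and the clear gap between one shelf's top and the next shelf's underside is 290 mm.


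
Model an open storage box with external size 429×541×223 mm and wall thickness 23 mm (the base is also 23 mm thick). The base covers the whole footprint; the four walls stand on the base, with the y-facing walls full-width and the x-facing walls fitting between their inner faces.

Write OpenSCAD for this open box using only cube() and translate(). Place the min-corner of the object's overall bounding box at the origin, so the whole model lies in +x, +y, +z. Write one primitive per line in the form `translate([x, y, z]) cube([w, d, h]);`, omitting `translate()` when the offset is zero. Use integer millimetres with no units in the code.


cube([429, 541, 23]);
translate([0, 0, 23]) cube([429, 23, 200]);
translate([0, 518, 23]) cube([429, 23, 200]);
translate([0, 23, 23]) cube([23, 495, 200]);
translate([406, 23, 23]) cube([23, 495, 200]);


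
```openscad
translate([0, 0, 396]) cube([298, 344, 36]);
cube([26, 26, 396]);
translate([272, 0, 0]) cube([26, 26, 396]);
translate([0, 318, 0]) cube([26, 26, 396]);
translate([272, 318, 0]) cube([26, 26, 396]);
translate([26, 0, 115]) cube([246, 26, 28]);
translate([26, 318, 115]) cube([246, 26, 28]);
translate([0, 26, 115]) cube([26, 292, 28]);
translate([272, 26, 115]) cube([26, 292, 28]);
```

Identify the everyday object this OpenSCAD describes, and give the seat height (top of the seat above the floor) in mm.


A stool. The seat height is 432 mm.

A 298×344×36 slab at z = 396 on four corner posts — a stool. The seat top is 396 + 36 = 432 mm.
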